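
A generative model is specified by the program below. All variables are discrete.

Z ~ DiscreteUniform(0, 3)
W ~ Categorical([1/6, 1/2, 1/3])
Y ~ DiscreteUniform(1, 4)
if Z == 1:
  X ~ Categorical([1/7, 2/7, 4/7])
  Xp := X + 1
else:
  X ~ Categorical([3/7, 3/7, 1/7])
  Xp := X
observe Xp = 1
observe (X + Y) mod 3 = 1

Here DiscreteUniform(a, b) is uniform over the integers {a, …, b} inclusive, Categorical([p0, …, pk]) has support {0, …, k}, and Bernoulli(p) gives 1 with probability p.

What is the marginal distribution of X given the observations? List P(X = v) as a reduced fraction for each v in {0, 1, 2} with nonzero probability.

P(X=0) = 2/11, P(X=1) = 9/11

Enumerate traces; 15 have nonzero weight after conditioning:
  (Z=0, W=0, Y=3, X=1) weight 1/224
  (Z=0, W=1, Y=3, X=1) weight 3/224
  (Z=0, W=2, Y=3, X=1) weight 1/112
  (Z=1, W=0, Y=1, X=0) weight 1/672
  (Z=1, W=0, Y=4, X=0) weight 1/672
  (Z=1, W=1, Y=1, X=0) weight 1/224
  (Z=1, W=1, Y=4, X=0) weight 1/224
  (Z=1, W=2, Y=1, X=0) weight 1/336
  … 7 more
Group by X:
  weight(X=0) = 1/56
  weight(X=1) = 9/112
Total weight = 1/56 + 9/112 = 11/112
P(X=0 | obs) = 1/56 / 11/112 = 2/11
P(X=1 | obs) = 9/112 / 11/112 = 9/11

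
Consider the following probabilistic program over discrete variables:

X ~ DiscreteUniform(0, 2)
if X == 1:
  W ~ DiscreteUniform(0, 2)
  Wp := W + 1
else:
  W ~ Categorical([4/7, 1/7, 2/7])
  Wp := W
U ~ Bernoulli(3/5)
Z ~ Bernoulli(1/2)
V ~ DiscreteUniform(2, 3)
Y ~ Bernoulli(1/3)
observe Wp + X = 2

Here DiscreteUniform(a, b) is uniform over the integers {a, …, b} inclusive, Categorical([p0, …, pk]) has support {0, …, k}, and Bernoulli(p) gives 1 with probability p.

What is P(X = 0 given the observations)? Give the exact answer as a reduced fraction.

Enumerate traces; 48 have nonzero weight after conditioning:
  (X=0, W=2, U=0, Z=0, V=2, Y=0) weight 2/315
  (X=0, W=2, U=0, Z=0, V=2, Y=1) weight 1/315
  (X=0, W=2, U=0, Z=0, V=3, Y=0) weight 2/315
  (X=0, W=2, U=0, Z=0, V=3, Y=1) weight 1/315
  (X=0, W=2, U=0, Z=1, V=2, Y=0) weight 2/315
  (X=0, W=2, U=0, Z=1, V=2, Y=1) weight 1/315
  (X=0, W=2, U=0, Z=1, V=3, Y=0) weight 2/315
  (X=0, W=2, U=0, Z=1, V=3, Y=1) weight 1/315
  (X=1, W=0, U=0, Z=0, V=2, Y=0) weight 1/135
  (X=2, W=0, U=0, Z=0, V=2, Y=0) weight 4/315
  … 38 more
Group by X:
  weight(X=0) = 2/21
  weight(X=1) = 1/9
  weight(X=2) = 4/21
Total weight = 2/21 + 1/9 + 4/21 = 25/63
P(X=0 | obs) = 2/21 / 25/63 = 6/25
P(X=1 | obs) = 1/9 / 25/63 = 7/25
P(X=2 | obs) = 4/21 / 25/63 = 12/25

P(X = 0 | obs) = 6/25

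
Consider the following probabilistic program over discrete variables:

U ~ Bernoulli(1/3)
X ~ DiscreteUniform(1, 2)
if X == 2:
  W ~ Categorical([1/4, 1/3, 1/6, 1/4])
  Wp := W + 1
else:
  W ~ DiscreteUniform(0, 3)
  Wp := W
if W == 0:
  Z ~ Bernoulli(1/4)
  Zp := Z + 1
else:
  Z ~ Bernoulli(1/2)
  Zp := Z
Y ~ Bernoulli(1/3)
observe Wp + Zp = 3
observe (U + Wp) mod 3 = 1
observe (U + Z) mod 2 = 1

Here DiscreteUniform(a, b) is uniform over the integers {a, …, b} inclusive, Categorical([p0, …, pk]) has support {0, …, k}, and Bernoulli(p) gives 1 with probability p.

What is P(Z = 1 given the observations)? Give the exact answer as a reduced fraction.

P(Z = 1 | obs) = 3/8

Enumerate traces; 6 have nonzero weight after conditioning:
  (U=0, X=2, W=0, Z=1, Y=0) weight 1/72
  (U=0, X=2, W=0, Z=1, Y=1) weight 1/144
  (U=1, X=1, W=3, Z=0, Y=0) weight 1/72
  (U=1, X=1, W=3, Z=0, Y=1) weight 1/144
  (U=1, X=2, W=2, Z=0, Y=0) weight 1/108
  (U=1, X=2, W=2, Z=0, Y=1) weight 1/216
Group by Z:
  weight(Z=0) = 5/144
  weight(Z=1) = 1/48
Total weight = 5/144 + 1/48 = 1/18
P(Z=0 | obs) = 5/144 / 1/18 = 5/8
P(Z=1 | obs) = 1/48 / 1/18 = 3/8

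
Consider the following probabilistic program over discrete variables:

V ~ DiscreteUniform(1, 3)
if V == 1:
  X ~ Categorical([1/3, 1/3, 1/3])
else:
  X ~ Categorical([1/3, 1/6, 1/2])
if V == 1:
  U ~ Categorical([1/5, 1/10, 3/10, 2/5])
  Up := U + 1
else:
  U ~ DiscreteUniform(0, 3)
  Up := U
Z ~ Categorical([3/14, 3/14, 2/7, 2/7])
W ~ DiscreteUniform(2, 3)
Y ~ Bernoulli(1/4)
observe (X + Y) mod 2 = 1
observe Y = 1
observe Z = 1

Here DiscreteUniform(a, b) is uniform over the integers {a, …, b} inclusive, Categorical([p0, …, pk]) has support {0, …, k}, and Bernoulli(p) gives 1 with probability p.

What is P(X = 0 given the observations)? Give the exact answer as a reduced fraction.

P(X = 0 | obs) = 3/7

Enumerate traces; 48 have nonzero weight after conditioning:
  (V=1, X=0, U=0, Z=1, W=2, Y=1) weight 1/1680
  (V=1, X=0, U=0, Z=1, W=3, Y=1) weight 1/1680
  (V=1, X=0, U=1, Z=1, W=2, Y=1) weight 1/3360
  (V=1, X=0, U=1, Z=1, W=3, Y=1) weight 1/3360
  (V=1, X=0, U=2, Z=1, W=2, Y=1) weight 1/1120
  (V=1, X=0, U=2, Z=1, W=3, Y=1) weight 1/1120
  (V=1, X=0, U=3, Z=1, W=2, Y=1) weight 1/840
  (V=1, X=0, U=3, Z=1, W=3, Y=1) weight 1/840
  (V=1, X=2, U=0, Z=1, W=2, Y=1) weight 1/1680
  … 39 more
Group by X:
  weight(X=0) = 1/56
  weight(X=2) = 1/42
Total weight = 1/56 + 1/42 = 1/24
P(X=0 | obs) = 1/56 / 1/24 = 3/7
P(X=2 | obs) = 1/42 / 1/24 = 4/7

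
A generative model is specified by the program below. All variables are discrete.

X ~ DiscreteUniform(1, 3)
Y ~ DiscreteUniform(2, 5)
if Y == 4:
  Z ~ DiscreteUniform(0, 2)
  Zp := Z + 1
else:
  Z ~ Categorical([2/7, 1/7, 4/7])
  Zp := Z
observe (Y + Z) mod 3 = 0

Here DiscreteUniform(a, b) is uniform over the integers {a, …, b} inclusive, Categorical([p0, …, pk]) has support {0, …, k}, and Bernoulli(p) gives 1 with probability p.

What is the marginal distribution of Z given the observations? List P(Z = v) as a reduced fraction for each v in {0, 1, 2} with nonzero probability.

P(Z=0) = 6/19, P(Z=1) = 6/19, P(Z=2) = 7/19

Enumerate traces; 12 have nonzero weight after conditioning:
  (X=1, Y=2, Z=1) weight 1/84
  (X=1, Y=3, Z=0) weight 1/42
  (X=1, Y=4, Z=2) weight 1/36
  (X=1, Y=5, Z=1) weight 1/84
  (X=2, Y=2, Z=1) weight 1/84
  (X=2, Y=3, Z=0) weight 1/42
  (X=2, Y=4, Z=2) weight 1/36
  (X=2, Y=5, Z=1) weight 1/84
  … 4 more
Group by Z:
  weight(Z=0) = 1/14
  weight(Z=1) = 1/14
  weight(Z=2) = 1/12
Total weight = 1/14 + 1/14 + 1/12 = 19/84
P(Z=0 | obs) = 1/14 / 19/84 = 6/19
P(Z=1 | obs) = 1/14 / 19/84 = 6/19
P(Z=2 | obs) = 1/12 / 19/84 = 7/19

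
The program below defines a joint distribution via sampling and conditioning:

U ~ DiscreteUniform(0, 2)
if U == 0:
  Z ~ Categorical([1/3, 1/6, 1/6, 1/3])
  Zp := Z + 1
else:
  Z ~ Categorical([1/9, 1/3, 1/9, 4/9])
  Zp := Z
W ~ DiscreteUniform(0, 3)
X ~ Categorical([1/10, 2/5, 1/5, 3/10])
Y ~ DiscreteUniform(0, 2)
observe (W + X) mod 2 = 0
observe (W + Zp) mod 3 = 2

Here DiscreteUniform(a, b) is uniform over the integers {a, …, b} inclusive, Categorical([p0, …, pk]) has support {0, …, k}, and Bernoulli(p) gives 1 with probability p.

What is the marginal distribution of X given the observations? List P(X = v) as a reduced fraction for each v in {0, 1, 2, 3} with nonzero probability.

P(X=0) = 30/307, P(X=1) = 124/307, P(X=2) = 60/307, P(X=3) = 93/307

Enumerate traces; 90 have nonzero weight after conditioning:
  (U=0, Z=0, W=1, X=1, Y=0) weight 1/270
  (U=0, Z=0, W=1, X=1, Y=1) weight 1/270
  (U=0, Z=0, W=1, X=1, Y=2) weight 1/270
  (U=0, Z=0, W=1, X=3, Y=0) weight 1/360
  (U=0, Z=0, W=1, X=3, Y=1) weight 1/360
  (U=0, Z=0, W=1, X=3, Y=2) weight 1/360
  (U=0, Z=1, W=0, X=0, Y=0) weight 1/2160
  (U=0, Z=1, W=0, X=0, Y=1) weight 1/2160
  (U=0, Z=1, W=0, X=2, Y=0) weight 1/1080
  … 81 more
Group by X:
  weight(X=0) = 1/72
  weight(X=1) = 31/540
  weight(X=2) = 1/36
  weight(X=3) = 31/720
Total weight = 1/72 + 31/540 + 1/36 + 31/720 = 307/2160
P(X=0 | obs) = 1/72 / 307/2160 = 30/307
P(X=1 | obs) = 31/540 / 307/2160 = 124/307
P(X=2 | obs) = 1/36 / 307/2160 = 60/307
P(X=3 | obs) = 31/720 / 307/2160 = 93/307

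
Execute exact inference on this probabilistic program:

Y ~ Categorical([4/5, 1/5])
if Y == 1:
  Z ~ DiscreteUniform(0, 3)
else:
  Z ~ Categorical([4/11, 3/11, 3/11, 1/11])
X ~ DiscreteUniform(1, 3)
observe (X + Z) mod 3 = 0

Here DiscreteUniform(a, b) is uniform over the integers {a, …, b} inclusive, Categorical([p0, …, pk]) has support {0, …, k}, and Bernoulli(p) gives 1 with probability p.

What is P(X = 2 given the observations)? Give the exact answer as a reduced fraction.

P(X = 2 | obs) = 59/220

Enumerate traces; 8 have nonzero weight after conditioning:
  (Y=0, Z=0, X=3) weight 16/165
  (Y=0, Z=1, X=2) weight 4/55
  (Y=0, Z=2, X=1) weight 4/55
  (Y=0, Z=3, X=3) weight 4/165
  (Y=1, Z=0, X=3) weight 1/60
  (Y=1, Z=1, X=2) weight 1/60
  (Y=1, Z=2, X=1) weight 1/60
  (Y=1, Z=3, X=3) weight 1/60
Group by X:
  weight(X=1) = 59/660
  weight(X=2) = 59/660
  weight(X=3) = 17/110
Total weight = 59/660 + 59/660 + 17/110 = 1/3
P(X=1 | obs) = 59/660 / 1/3 = 59/220
P(X=2 | obs) = 59/660 / 1/3 = 59/220
P(X=3 | obs) = 17/110 / 1/3 = 51/110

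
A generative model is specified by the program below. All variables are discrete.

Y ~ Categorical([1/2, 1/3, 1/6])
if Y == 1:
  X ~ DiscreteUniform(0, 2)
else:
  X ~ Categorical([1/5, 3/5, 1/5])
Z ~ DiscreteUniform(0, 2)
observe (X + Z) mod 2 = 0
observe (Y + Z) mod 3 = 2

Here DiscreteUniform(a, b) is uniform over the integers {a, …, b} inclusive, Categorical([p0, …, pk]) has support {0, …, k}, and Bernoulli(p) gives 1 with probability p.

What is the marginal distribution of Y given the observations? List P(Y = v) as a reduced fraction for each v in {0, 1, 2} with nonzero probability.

P(Y=0) = 9/17, P(Y=1) = 5/17, P(Y=2) = 3/17

Enumerate traces; 5 have nonzero weight after conditioning:
  (Y=0, X=0, Z=2) weight 1/30
  (Y=0, X=2, Z=2) weight 1/30
  (Y=1, X=1, Z=1) weight 1/27
  (Y=2, X=0, Z=0) weight 1/90
  (Y=2, X=2, Z=0) weight 1/90
Group by Y:
  weight(Y=0) = 1/15
  weight(Y=1) = 1/27
  weight(Y=2) = 1/45
Total weight = 1/15 + 1/27 + 1/45 = 17/135
P(Y=0 | obs) = 1/15 / 17/135 = 9/17
P(Y=1 | obs) = 1/27 / 17/135 = 5/17
P(Y=2 | obs) = 1/45 / 17/135 = 3/17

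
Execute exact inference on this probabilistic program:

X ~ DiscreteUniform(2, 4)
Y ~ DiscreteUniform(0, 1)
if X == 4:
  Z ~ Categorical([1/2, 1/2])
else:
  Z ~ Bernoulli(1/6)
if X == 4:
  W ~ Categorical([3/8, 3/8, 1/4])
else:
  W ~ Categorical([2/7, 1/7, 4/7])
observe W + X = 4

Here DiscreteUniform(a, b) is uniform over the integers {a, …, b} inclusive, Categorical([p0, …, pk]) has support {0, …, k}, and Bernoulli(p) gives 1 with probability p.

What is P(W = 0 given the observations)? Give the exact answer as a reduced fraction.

Enumerate traces; 12 have nonzero weight after conditioning:
  (X=2, Y=0, Z=0, W=2) weight 5/63
  (X=2, Y=0, Z=1, W=2) weight 1/63
  (X=2, Y=1, Z=0, W=2) weight 5/63
  (X=2, Y=1, Z=1, W=2) weight 1/63
  (X=3, Y=0, Z=0, W=1) weight 5/252
  (X=3, Y=0, Z=1, W=1) weight 1/252
  (X=3, Y=1, Z=0, W=1) weight 5/252
  (X=3, Y=1, Z=1, W=1) weight 1/252
  (X=4, Y=0, Z=0, W=0) weight 1/32
  … 3 more
Group by W:
  weight(W=0) = 1/8
  weight(W=1) = 1/21
  weight(W=2) = 4/21
Total weight = 1/8 + 1/21 + 4/21 = 61/168
P(W=0 | obs) = 1/8 / 61/168 = 21/61
P(W=1 | obs) = 1/21 / 61/168 = 8/61
P(W=2 | obs) = 4/21 / 61/168 = 32/61

P(W = 0 | obs) = 21/61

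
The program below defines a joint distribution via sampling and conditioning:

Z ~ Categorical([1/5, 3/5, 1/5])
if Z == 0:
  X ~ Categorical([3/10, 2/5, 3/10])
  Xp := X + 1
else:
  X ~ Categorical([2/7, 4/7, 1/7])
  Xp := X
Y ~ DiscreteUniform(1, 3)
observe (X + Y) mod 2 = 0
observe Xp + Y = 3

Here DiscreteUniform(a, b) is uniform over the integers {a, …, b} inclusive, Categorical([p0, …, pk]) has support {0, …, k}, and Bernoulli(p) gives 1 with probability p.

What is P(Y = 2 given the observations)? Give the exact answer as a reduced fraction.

P(Y = 2 | obs) = 3/7

Enumerate traces; 2 have nonzero weight after conditioning:
  (Z=0, X=0, Y=2) weight 1/50
  (Z=0, X=1, Y=1) weight 2/75
Group by Y:
  weight(Y=1) = 2/75
  weight(Y=2) = 1/50
Total weight = 2/75 + 1/50 = 7/150
P(Y=1 | obs) = 2/75 / 7/150 = 4/7
P(Y=2 | obs) = 1/50 / 7/150 = 3/7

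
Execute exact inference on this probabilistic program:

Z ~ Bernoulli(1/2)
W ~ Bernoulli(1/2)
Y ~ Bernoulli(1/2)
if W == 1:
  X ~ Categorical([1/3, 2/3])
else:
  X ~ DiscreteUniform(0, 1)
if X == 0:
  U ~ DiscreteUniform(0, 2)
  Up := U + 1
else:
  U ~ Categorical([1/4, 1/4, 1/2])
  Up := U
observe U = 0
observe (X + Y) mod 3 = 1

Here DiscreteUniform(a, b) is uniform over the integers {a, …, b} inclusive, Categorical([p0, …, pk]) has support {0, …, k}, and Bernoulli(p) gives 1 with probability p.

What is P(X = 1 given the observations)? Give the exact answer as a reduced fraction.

Enumerate traces; 8 have nonzero weight after conditioning:
  (Z=0, W=0, Y=0, X=1, U=0) weight 1/64
  (Z=0, W=0, Y=1, X=0, U=0) weight 1/48
  (Z=0, W=1, Y=0, X=1, U=0) weight 1/48
  (Z=0, W=1, Y=1, X=0, U=0) weight 1/72
  (Z=1, W=0, Y=0, X=1, U=0) weight 1/64
  (Z=1, W=0, Y=1, X=0, U=0) weight 1/48
  (Z=1, W=1, Y=0, X=1, U=0) weight 1/48
  (Z=1, W=1, Y=1, X=0, U=0) weight 1/72
Group by X:
  weight(X=0) = 5/72
  weight(X=1) = 7/96
Total weight = 5/72 + 7/96 = 41/288
P(X=0 | obs) = 5/72 / 41/288 = 20/41
P(X=1 | obs) = 7/96 / 41/288 = 21/41

P(X = 1 | obs) = 21/41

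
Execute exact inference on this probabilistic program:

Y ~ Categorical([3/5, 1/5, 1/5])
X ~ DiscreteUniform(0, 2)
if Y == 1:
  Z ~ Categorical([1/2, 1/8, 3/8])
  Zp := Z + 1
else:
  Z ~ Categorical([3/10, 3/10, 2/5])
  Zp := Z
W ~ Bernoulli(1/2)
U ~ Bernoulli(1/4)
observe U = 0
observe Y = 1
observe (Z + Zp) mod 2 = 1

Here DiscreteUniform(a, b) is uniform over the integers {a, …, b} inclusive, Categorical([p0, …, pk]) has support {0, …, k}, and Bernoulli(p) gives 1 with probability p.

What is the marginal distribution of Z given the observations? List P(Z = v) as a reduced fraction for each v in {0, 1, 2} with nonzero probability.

P(Z=0) = 1/2, P(Z=1) = 1/8, P(Z=2) = 3/8

Enumerate traces; 18 have nonzero weight after conditioning:
  (Y=1, X=0, Z=0, W=0, U=0) weight 1/80
  (Y=1, X=0, Z=0, W=1, U=0) weight 1/80
  (Y=1, X=0, Z=1, W=0, U=0) weight 1/320
  (Y=1, X=0, Z=1, W=1, U=0) weight 1/320
  (Y=1, X=0, Z=2, W=0, U=0) weight 3/320
  (Y=1, X=0, Z=2, W=1, U=0) weight 3/320
  (Y=1, X=1, Z=0, W=0, U=0) weight 1/80
  (Y=1, X=1, Z=0, W=1, U=0) weight 1/80
  … 10 more
Group by Z:
  weight(Z=0) = 3/40
  weight(Z=1) = 3/160
  weight(Z=2) = 9/160
Total weight = 3/40 + 3/160 + 9/160 = 3/20
P(Z=0 | obs) = 3/40 / 3/20 = 1/2
P(Z=1 | obs) = 3/160 / 3/20 = 1/8
P(Z=2 | obs) = 9/160 / 3/20 = 3/8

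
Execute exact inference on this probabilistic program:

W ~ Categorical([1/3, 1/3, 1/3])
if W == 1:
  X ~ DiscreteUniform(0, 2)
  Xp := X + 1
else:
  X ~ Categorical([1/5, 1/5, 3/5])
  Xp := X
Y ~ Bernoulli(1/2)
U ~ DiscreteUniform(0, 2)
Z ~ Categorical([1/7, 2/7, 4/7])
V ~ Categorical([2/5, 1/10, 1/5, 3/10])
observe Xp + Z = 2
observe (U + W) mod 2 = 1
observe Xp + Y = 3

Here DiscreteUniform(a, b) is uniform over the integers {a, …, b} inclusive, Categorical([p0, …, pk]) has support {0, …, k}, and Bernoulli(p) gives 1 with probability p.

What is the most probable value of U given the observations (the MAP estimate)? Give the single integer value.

Enumerate traces; 16 have nonzero weight after conditioning:
  (W=0, X=2, Y=1, U=1, Z=0, V=0) weight 1/525
  (W=0, X=2, Y=1, U=1, Z=0, V=1) weight 1/2100
  (W=0, X=2, Y=1, U=1, Z=0, V=2) weight 1/1050
  (W=0, X=2, Y=1, U=1, Z=0, V=3) weight 1/700
  (W=1, X=1, Y=1, U=0, Z=0, V=0) weight 1/945
  (W=1, X=1, Y=1, U=0, Z=0, V=1) weight 1/3780
  (W=1, X=1, Y=1, U=0, Z=0, V=2) weight 1/1890
  (W=1, X=1, Y=1, U=0, Z=0, V=3) weight 1/1260
  (W=1, X=1, Y=1, U=2, Z=0, V=0) weight 1/945
  … 7 more
Group by U:
  weight(U=0) = 1/378
  weight(U=1) = 1/105
  weight(U=2) = 1/378
Total weight = 1/378 + 1/105 + 1/378 = 2/135
P(U=0 | obs) = 1/378 / 2/135 = 5/28
P(U=1 | obs) = 1/105 / 2/135 = 9/14
P(U=2 | obs) = 1/378 / 2/135 = 5/28
argmax = 1

argmax_v P(U = v | obs) = 1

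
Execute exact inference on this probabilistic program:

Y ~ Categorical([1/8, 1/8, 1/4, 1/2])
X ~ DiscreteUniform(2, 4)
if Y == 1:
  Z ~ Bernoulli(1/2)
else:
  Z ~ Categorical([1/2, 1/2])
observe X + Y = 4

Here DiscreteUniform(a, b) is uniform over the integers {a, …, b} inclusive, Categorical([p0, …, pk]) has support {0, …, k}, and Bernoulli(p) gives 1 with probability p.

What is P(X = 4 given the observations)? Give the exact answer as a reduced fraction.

P(X = 4 | obs) = 1/4

Enumerate traces; 6 have nonzero weight after conditioning:
  (Y=0, X=4, Z=0) weight 1/48
  (Y=0, X=4, Z=1) weight 1/48
  (Y=1, X=3, Z=0) weight 1/48
  (Y=1, X=3, Z=1) weight 1/48
  (Y=2, X=2, Z=0) weight 1/24
  (Y=2, X=2, Z=1) weight 1/24
Group by X:
  weight(X=2) = 1/12
  weight(X=3) = 1/24
  weight(X=4) = 1/24
Total weight = 1/12 + 1/24 + 1/24 = 1/6
P(X=2 | obs) = 1/12 / 1/6 = 1/2
P(X=3 | obs) = 1/24 / 1/6 = 1/4
P(X=4 | obs) = 1/24 / 1/6 = 1/4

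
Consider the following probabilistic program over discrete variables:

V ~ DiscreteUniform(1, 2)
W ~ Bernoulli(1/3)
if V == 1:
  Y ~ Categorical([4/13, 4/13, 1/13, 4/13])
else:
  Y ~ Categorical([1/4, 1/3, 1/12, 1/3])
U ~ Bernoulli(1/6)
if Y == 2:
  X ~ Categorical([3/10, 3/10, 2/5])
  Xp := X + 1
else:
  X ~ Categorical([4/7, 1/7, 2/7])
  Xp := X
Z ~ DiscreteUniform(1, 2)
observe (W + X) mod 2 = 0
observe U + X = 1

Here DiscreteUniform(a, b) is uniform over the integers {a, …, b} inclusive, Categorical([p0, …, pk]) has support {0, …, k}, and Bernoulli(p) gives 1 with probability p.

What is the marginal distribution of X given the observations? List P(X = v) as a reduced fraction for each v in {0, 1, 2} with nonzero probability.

Enumerate traces; 32 have nonzero weight after conditioning:
  (V=1, W=0, Y=0, U=1, X=0, Z=1) weight 4/819
  (V=1, W=0, Y=0, U=1, X=0, Z=2) weight 4/819
  (V=1, W=0, Y=1, U=1, X=0, Z=1) weight 4/819
  (V=1, W=0, Y=1, U=1, X=0, Z=2) weight 4/819
  (V=1, W=0, Y=2, U=1, X=0, Z=1) weight 1/1560
  (V=1, W=0, Y=2, U=1, X=0, Z=2) weight 1/1560
  (V=1, W=0, Y=3, U=1, X=0, Z=1) weight 4/819
  (V=1, W=0, Y=3, U=1, X=0, Z=2) weight 4/819
  (V=1, W=1, Y=0, U=0, X=1, Z=1) weight 5/1638
  … 23 more
Group by X:
  weight(X=0) = 343/5616
  weight(X=1) = 485/11232
Total weight = 343/5616 + 485/11232 = 1171/11232
P(X=0 | obs) = 343/5616 / 1171/11232 = 686/1171
P(X=1 | obs) = 485/11232 / 1171/11232 = 485/1171

P(X=0) = 686/1171, P(X=1) = 485/1171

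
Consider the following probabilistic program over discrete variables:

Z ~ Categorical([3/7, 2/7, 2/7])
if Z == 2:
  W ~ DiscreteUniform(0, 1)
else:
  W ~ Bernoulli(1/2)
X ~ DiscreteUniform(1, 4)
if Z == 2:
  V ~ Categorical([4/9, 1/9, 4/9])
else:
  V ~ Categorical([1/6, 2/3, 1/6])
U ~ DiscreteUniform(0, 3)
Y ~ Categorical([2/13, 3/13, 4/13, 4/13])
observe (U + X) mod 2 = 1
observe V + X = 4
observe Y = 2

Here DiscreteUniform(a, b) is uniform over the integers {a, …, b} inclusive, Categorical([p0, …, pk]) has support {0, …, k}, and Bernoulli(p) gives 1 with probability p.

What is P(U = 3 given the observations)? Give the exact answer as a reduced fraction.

P(U = 3 | obs) = 31/126

Enumerate traces; 36 have nonzero weight after conditioning:
  (Z=0, W=0, X=2, V=2, U=1, Y=2) weight 1/1456
  (Z=0, W=0, X=2, V=2, U=3, Y=2) weight 1/1456
  (Z=0, W=0, X=3, V=1, U=0, Y=2) weight 1/364
  (Z=0, W=0, X=3, V=1, U=2, Y=2) weight 1/364
  (Z=0, W=0, X=4, V=0, U=1, Y=2) weight 1/1456
  (Z=0, W=0, X=4, V=0, U=3, Y=2) weight 1/1456
  (Z=0, W=1, X=2, V=2, U=1, Y=2) weight 1/1456
  (Z=0, W=1, X=2, V=2, U=3, Y=2) weight 1/1456
  … 28 more
Group by U:
  weight(U=0) = 8/819
  weight(U=1) = 31/3276
  weight(U=2) = 8/819
  weight(U=3) = 31/3276
Total weight = 8/819 + 31/3276 + 8/819 + 31/3276 = 1/26
P(U=0 | obs) = 8/819 / 1/26 = 16/63
P(U=1 | obs) = 31/3276 / 1/26 = 31/126
P(U=2 | obs) = 8/819 / 1/26 = 16/63
P(U=3 | obs) = 31/3276 / 1/26 = 31/126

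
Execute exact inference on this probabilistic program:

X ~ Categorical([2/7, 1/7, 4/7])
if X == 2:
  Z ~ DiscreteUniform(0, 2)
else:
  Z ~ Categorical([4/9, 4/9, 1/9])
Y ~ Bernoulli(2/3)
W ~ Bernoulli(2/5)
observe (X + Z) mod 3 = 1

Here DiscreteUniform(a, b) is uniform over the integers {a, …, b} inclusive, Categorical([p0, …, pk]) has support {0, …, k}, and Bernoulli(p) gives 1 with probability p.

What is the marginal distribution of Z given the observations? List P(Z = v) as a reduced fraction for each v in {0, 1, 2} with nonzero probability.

Enumerate traces; 12 have nonzero weight after conditioning:
  (X=0, Z=1, Y=0, W=0) weight 8/315
  (X=0, Z=1, Y=0, W=1) weight 16/945
  (X=0, Z=1, Y=1, W=0) weight 16/315
  (X=0, Z=1, Y=1, W=1) weight 32/945
  (X=1, Z=0, Y=0, W=0) weight 4/315
  (X=1, Z=0, Y=0, W=1) weight 8/945
  (X=1, Z=0, Y=1, W=0) weight 8/315
  (X=1, Z=0, Y=1, W=1) weight 16/945
  (X=2, Z=2, Y=0, W=0) weight 4/105
  … 3 more
Group by Z:
  weight(Z=0) = 4/63
  weight(Z=1) = 8/63
  weight(Z=2) = 4/21
Total weight = 4/63 + 8/63 + 4/21 = 8/21
P(Z=0 | obs) = 4/63 / 8/21 = 1/6
P(Z=1 | obs) = 8/63 / 8/21 = 1/3
P(Z=2 | obs) = 4/21 / 8/21 = 1/2

P(Z=0) = 1/6, P(Z=1) = 1/3, P(Z=2) = 1/2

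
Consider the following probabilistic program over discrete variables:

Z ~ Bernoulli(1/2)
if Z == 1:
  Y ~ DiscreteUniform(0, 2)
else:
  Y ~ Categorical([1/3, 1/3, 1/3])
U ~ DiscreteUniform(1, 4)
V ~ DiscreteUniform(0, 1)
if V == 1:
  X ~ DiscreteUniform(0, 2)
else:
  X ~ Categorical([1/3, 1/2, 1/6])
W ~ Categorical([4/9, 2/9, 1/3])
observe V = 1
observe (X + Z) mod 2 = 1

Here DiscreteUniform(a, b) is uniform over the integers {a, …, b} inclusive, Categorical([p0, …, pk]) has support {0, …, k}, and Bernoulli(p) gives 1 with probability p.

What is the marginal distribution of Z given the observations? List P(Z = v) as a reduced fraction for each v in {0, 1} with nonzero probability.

P(Z=0) = 1/3, P(Z=1) = 2/3

Enumerate traces; 108 have nonzero weight after conditioning:
  (Z=0, Y=0, U=1, V=1, X=1, W=0) weight 1/324
  (Z=0, Y=0, U=1, V=1, X=1, W=1) weight 1/648
  (Z=0, Y=0, U=1, V=1, X=1, W=2) weight 1/432
  (Z=0, Y=0, U=2, V=1, X=1, W=0) weight 1/324
  (Z=0, Y=0, U=2, V=1, X=1, W=1) weight 1/648
  (Z=0, Y=0, U=2, V=1, X=1, W=2) weight 1/432
  (Z=0, Y=0, U=3, V=1, X=1, W=0) weight 1/324
  (Z=0, Y=0, U=3, V=1, X=1, W=1) weight 1/648
  (Z=1, Y=0, U=1, V=1, X=0, W=0) weight 1/324
  … 99 more
Group by Z:
  weight(Z=0) = 1/12
  weight(Z=1) = 1/6
Total weight = 1/12 + 1/6 = 1/4
P(Z=0 | obs) = 1/12 / 1/4 = 1/3
P(Z=1 | obs) = 1/6 / 1/4 = 2/3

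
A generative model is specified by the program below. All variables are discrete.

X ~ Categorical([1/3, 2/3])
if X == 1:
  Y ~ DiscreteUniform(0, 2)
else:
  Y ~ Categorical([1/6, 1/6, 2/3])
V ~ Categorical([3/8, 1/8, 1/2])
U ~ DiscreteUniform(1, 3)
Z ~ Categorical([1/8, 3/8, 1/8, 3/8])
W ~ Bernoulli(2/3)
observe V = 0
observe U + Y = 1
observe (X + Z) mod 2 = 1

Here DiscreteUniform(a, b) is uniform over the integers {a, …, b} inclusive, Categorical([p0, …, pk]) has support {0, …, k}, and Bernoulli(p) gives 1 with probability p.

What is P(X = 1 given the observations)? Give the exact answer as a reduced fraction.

Enumerate traces; 8 have nonzero weight after conditioning:
  (X=0, Y=0, V=0, U=1, Z=1, W=0) weight 1/1152
  (X=0, Y=0, V=0, U=1, Z=1, W=1) weight 1/576
  (X=0, Y=0, V=0, U=1, Z=3, W=0) weight 1/1152
  (X=0, Y=0, V=0, U=1, Z=3, W=1) weight 1/576
  (X=1, Y=0, V=0, U=1, Z=0, W=0) weight 1/864
  (X=1, Y=0, V=0, U=1, Z=0, W=1) weight 1/432
  (X=1, Y=0, V=0, U=1, Z=2, W=0) weight 1/864
  (X=1, Y=0, V=0, U=1, Z=2, W=1) weight 1/432
Group by X:
  weight(X=0) = 1/192
  weight(X=1) = 1/144
Total weight = 1/192 + 1/144 = 7/576
P(X=0 | obs) = 1/192 / 7/576 = 3/7
P(X=1 | obs) = 1/144 / 7/576 = 4/7

P(X = 1 | obs) = 4/7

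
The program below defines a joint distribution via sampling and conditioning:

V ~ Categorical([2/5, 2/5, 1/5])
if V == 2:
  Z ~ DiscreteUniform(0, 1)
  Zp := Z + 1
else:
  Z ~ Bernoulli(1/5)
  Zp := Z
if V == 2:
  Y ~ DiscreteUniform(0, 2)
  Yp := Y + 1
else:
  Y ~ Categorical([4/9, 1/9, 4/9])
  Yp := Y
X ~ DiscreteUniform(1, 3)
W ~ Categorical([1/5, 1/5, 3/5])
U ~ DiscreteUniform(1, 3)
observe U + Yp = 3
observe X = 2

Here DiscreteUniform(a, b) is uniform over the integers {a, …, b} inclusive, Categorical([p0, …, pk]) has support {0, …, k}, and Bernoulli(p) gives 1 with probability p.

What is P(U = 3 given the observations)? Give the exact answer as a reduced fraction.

Enumerate traces; 48 have nonzero weight after conditioning:
  (V=0, Z=0, Y=0, X=2, W=0, U=3) weight 32/10125
  (V=0, Z=0, Y=0, X=2, W=1, U=3) weight 32/10125
  (V=0, Z=0, Y=0, X=2, W=2, U=3) weight 32/3375
  (V=0, Z=0, Y=1, X=2, W=0, U=2) weight 8/10125
  (V=0, Z=0, Y=1, X=2, W=1, U=2) weight 8/10125
  (V=0, Z=0, Y=1, X=2, W=2, U=2) weight 8/3375
  (V=0, Z=0, Y=2, X=2, W=0, U=1) weight 32/10125
  (V=0, Z=0, Y=2, X=2, W=1, U=1) weight 32/10125
  … 40 more
Group by U:
  weight(U=1) = 19/405
  weight(U=2) = 7/405
  weight(U=3) = 16/405
Total weight = 19/405 + 7/405 + 16/405 = 14/135
P(U=1 | obs) = 19/405 / 14/135 = 19/42
P(U=2 | obs) = 7/405 / 14/135 = 1/6
P(U=3 | obs) = 16/405 / 14/135 = 8/21

P(U = 3 | obs) = 8/21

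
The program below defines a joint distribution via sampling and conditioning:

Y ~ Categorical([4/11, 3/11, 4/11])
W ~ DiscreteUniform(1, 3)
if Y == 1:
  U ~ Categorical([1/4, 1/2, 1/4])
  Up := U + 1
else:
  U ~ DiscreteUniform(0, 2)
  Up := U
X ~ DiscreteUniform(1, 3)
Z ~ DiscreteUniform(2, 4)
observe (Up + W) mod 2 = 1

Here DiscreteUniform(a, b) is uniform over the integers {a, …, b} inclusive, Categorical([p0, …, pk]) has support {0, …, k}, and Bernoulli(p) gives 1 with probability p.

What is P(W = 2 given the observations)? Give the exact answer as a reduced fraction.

Enumerate traces; 126 have nonzero weight after conditioning:
  (Y=0, W=1, U=0, X=1, Z=2) weight 4/891
  (Y=0, W=1, U=0, X=1, Z=3) weight 4/891
  (Y=0, W=1, U=0, X=1, Z=4) weight 4/891
  (Y=0, W=1, U=0, X=2, Z=2) weight 4/891
  (Y=0, W=1, U=0, X=2, Z=3) weight 4/891
  (Y=0, W=1, U=0, X=2, Z=4) weight 4/891
  (Y=0, W=1, U=0, X=3, Z=2) weight 4/891
  (Y=0, W=1, U=0, X=3, Z=3) weight 4/891
  (Y=0, W=2, U=1, X=1, Z=2) weight 4/891
  (Y=0, W=3, U=0, X=1, Z=2) weight 4/891
  … 116 more
Group by W:
  weight(W=1) = 41/198
  weight(W=2) = 25/198
  weight(W=3) = 41/198
Total weight = 41/198 + 25/198 + 41/198 = 107/198
P(W=1 | obs) = 41/198 / 107/198 = 41/107
P(W=2 | obs) = 25/198 / 107/198 = 25/107
P(W=3 | obs) = 41/198 / 107/198 = 41/107

P(W = 2 | obs) = 25/107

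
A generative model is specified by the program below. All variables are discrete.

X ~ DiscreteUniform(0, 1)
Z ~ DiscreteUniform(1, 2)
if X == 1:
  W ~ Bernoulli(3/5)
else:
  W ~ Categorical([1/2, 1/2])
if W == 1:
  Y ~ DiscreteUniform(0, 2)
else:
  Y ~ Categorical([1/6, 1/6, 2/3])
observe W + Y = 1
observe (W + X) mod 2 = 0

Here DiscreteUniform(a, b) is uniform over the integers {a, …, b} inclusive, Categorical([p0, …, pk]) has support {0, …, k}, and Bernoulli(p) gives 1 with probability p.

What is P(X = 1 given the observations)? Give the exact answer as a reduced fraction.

Enumerate traces; 4 have nonzero weight after conditioning:
  (X=0, Z=1, W=0, Y=1) weight 1/48
  (X=0, Z=2, W=0, Y=1) weight 1/48
  (X=1, Z=1, W=1, Y=0) weight 1/20
  (X=1, Z=2, W=1, Y=0) weight 1/20
Group by X:
  weight(X=0) = 1/24
  weight(X=1) = 1/10
Total weight = 1/24 + 1/10 = 17/120
P(X=0 | obs) = 1/24 / 17/120 = 5/17
P(X=1 | obs) = 1/10 / 17/120 = 12/17

P(X = 1 | obs) = 12/17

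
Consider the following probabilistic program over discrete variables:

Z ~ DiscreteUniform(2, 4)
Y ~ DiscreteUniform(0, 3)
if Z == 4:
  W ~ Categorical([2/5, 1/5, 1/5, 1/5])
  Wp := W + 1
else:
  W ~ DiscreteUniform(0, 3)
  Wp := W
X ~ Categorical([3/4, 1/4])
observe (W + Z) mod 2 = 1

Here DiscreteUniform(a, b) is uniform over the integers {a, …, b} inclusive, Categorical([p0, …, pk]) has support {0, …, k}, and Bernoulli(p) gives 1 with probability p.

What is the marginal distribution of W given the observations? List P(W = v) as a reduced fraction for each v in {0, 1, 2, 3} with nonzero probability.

P(W=0) = 5/28, P(W=1) = 9/28, P(W=2) = 5/28, P(W=3) = 9/28

Enumerate traces; 48 have nonzero weight after conditioning:
  (Z=2, Y=0, W=1, X=0) weight 1/64
  (Z=2, Y=0, W=1, X=1) weight 1/192
  (Z=2, Y=0, W=3, X=0) weight 1/64
  (Z=2, Y=0, W=3, X=1) weight 1/192
  (Z=2, Y=1, W=1, X=0) weight 1/64
  (Z=2, Y=1, W=1, X=1) weight 1/192
  (Z=2, Y=1, W=3, X=0) weight 1/64
  (Z=2, Y=1, W=3, X=1) weight 1/192
  (Z=3, Y=0, W=0, X=0) weight 1/64
  (Z=3, Y=0, W=2, X=0) weight 1/64
  … 38 more
Group by W:
  weight(W=0) = 1/12
  weight(W=1) = 3/20
  weight(W=2) = 1/12
  weight(W=3) = 3/20
Total weight = 1/12 + 3/20 + 1/12 + 3/20 = 7/15
P(W=0 | obs) = 1/12 / 7/15 = 5/28
P(W=1 | obs) = 3/20 / 7/15 = 9/28
P(W=2 | obs) = 1/12 / 7/15 = 5/28
P(W=3 | obs) = 3/20 / 7/15 = 9/28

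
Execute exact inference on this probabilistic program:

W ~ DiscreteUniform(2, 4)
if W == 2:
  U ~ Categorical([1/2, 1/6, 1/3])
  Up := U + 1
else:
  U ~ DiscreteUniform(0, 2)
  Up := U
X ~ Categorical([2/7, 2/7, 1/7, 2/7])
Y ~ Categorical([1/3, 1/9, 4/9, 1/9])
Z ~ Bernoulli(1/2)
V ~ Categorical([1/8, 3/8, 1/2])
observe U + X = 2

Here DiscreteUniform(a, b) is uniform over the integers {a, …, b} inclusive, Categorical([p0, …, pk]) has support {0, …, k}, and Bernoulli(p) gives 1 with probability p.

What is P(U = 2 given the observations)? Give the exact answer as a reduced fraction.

P(U = 2 | obs) = 12/29

Enumerate traces; 216 have nonzero weight after conditioning:
  (W=2, U=0, X=2, Y=0, Z=0, V=0) weight 1/2016
  (W=2, U=0, X=2, Y=0, Z=0, V=1) weight 1/672
  (W=2, U=0, X=2, Y=0, Z=0, V=2) weight 1/504
  (W=2, U=0, X=2, Y=0, Z=1, V=0) weight 1/2016
  (W=2, U=0, X=2, Y=0, Z=1, V=1) weight 1/672
  (W=2, U=0, X=2, Y=0, Z=1, V=2) weight 1/504
  (W=2, U=0, X=2, Y=1, Z=0, V=0) weight 1/6048
  (W=2, U=0, X=2, Y=1, Z=0, V=1) weight 1/2016
  (W=2, U=1, X=1, Y=0, Z=0, V=0) weight 1/3024
  (W=2, U=2, X=0, Y=0, Z=0, V=0) weight 1/1512
  … 206 more
Group by U:
  weight(U=0) = 1/18
  weight(U=1) = 5/63
  weight(U=2) = 2/21
Total weight = 1/18 + 5/63 + 2/21 = 29/126
P(U=0 | obs) = 1/18 / 29/126 = 7/29
P(U=1 | obs) = 5/63 / 29/126 = 10/29
P(U=2 | obs) = 2/21 / 29/126 = 12/29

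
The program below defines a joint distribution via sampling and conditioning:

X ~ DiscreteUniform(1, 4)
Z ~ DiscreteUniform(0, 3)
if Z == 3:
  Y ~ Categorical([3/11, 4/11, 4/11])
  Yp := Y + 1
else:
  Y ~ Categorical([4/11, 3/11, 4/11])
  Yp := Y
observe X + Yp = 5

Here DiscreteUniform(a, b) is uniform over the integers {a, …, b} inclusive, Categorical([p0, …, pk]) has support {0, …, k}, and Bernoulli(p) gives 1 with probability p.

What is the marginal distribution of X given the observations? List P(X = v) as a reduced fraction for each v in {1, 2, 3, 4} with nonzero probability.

P(X=2) = 1/8, P(X=3) = 1/2, P(X=4) = 3/8

Enumerate traces; 9 have nonzero weight after conditioning:
  (X=2, Z=3, Y=2) weight 1/44
  (X=3, Z=0, Y=2) weight 1/44
  (X=3, Z=1, Y=2) weight 1/44
  (X=3, Z=2, Y=2) weight 1/44
  (X=3, Z=3, Y=1) weight 1/44
  (X=4, Z=0, Y=1) weight 3/176
  (X=4, Z=1, Y=1) weight 3/176
  (X=4, Z=2, Y=1) weight 3/176
  … 1 more
Group by X:
  weight(X=2) = 1/44
  weight(X=3) = 1/11
  weight(X=4) = 3/44
Total weight = 1/44 + 1/11 + 3/44 = 2/11
P(X=2 | obs) = 1/44 / 2/11 = 1/8
P(X=3 | obs) = 1/11 / 2/11 = 1/2
P(X=4 | obs) = 3/44 / 2/11 = 3/8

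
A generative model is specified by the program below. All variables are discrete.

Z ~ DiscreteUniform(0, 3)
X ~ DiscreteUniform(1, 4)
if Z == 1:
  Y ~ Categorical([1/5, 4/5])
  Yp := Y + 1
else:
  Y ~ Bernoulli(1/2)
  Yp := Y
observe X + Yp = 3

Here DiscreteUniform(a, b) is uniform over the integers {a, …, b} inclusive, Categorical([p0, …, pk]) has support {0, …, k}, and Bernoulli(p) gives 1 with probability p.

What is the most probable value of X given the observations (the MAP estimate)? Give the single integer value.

Enumerate traces; 8 have nonzero weight after conditioning:
  (Z=0, X=2, Y=1) weight 1/32
  (Z=0, X=3, Y=0) weight 1/32
  (Z=1, X=1, Y=1) weight 1/20
  (Z=1, X=2, Y=0) weight 1/80
  (Z=2, X=2, Y=1) weight 1/32
  (Z=2, X=3, Y=0) weight 1/32
  (Z=3, X=2, Y=1) weight 1/32
  (Z=3, X=3, Y=0) weight 1/32
Group by X:
  weight(X=1) = 1/20
  weight(X=2) = 17/160
  weight(X=3) = 3/32
Total weight = 1/20 + 17/160 + 3/32 = 1/4
P(X=1 | obs) = 1/20 / 1/4 = 1/5
P(X=2 | obs) = 17/160 / 1/4 = 17/40
P(X=3 | obs) = 3/32 / 1/4 = 3/8
argmax = 2

argmax_v P(X = v | obs) = 2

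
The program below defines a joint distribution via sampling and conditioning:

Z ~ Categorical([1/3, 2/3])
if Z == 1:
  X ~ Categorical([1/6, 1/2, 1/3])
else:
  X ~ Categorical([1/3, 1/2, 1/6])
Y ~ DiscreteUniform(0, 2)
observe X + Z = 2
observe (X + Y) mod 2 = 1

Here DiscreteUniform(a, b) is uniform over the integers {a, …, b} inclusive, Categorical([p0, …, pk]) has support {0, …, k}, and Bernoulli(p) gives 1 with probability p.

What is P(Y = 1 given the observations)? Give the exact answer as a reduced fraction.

P(Y = 1 | obs) = 1/13

Enumerate traces; 3 have nonzero weight after conditioning:
  (Z=0, X=2, Y=1) weight 1/54
  (Z=1, X=1, Y=0) weight 1/9
  (Z=1, X=1, Y=2) weight 1/9
Group by Y:
  weight(Y=0) = 1/9
  weight(Y=1) = 1/54
  weight(Y=2) = 1/9
Total weight = 1/9 + 1/54 + 1/9 = 13/54
P(Y=0 | obs) = 1/9 / 13/54 = 6/13
P(Y=1 | obs) = 1/54 / 13/54 = 1/13
P(Y=2 | obs) = 1/9 / 13/54 = 6/13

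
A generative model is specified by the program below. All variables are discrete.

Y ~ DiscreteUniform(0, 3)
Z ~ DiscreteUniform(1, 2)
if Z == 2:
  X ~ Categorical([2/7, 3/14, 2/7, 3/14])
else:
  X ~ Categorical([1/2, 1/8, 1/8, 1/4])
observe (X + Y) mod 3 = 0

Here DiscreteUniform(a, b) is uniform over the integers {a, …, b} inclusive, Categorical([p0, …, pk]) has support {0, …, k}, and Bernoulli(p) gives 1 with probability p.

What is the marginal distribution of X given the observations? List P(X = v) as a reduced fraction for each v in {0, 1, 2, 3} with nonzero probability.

P(X=0) = 44/91, P(X=1) = 19/182, P(X=2) = 23/182, P(X=3) = 2/7

Enumerate traces; 12 have nonzero weight after conditioning:
  (Y=0, Z=1, X=0) weight 1/16
  (Y=0, Z=1, X=3) weight 1/32
  (Y=0, Z=2, X=0) weight 1/28
  (Y=0, Z=2, X=3) weight 3/112
  (Y=1, Z=1, X=2) weight 1/64
  (Y=1, Z=2, X=2) weight 1/28
  (Y=2, Z=1, X=1) weight 1/64
  (Y=2, Z=2, X=1) weight 3/112
  … 4 more
Group by X:
  weight(X=0) = 11/56
  weight(X=1) = 19/448
  weight(X=2) = 23/448
  weight(X=3) = 13/112
Total weight = 11/56 + 19/448 + 23/448 + 13/112 = 13/32
P(X=0 | obs) = 11/56 / 13/32 = 44/91
P(X=1 | obs) = 19/448 / 13/32 = 19/182
P(X=2 | obs) = 23/448 / 13/32 = 23/182
P(X=3 | obs) = 13/112 / 13/32 = 2/7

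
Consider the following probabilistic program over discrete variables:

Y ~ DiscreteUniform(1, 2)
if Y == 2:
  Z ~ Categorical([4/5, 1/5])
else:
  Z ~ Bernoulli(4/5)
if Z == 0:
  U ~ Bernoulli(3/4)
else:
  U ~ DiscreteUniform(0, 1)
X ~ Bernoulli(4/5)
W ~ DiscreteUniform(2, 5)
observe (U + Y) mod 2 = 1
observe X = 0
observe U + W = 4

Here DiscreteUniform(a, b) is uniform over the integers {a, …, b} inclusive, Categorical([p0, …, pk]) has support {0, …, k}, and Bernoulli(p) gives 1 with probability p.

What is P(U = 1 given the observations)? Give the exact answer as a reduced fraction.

Enumerate traces; 4 have nonzero weight after conditioning:
  (Y=1, Z=0, U=0, X=0, W=4) weight 1/800
  (Y=1, Z=1, U=0, X=0, W=4) weight 1/100
  (Y=2, Z=0, U=1, X=0, W=3) weight 3/200
  (Y=2, Z=1, U=1, X=0, W=3) weight 1/400
Group by U:
  weight(U=0) = 9/800
  weight(U=1) = 7/400
Total weight = 9/800 + 7/400 = 23/800
P(U=0 | obs) = 9/800 / 23/800 = 9/23
P(U=1 | obs) = 7/400 / 23/800 = 14/23

P(U = 1 | obs) = 14/23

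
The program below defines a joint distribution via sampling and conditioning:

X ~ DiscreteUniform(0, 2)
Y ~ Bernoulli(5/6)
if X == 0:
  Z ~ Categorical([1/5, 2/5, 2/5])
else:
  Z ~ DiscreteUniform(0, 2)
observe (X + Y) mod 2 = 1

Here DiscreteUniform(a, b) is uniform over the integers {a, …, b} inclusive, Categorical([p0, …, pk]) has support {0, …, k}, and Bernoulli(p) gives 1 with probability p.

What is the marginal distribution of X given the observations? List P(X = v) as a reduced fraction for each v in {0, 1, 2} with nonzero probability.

P(X=0) = 5/11, P(X=1) = 1/11, P(X=2) = 5/11

Enumerate traces; 9 have nonzero weight after conditioning:
  (X=0, Y=1, Z=0) weight 1/18
  (X=0, Y=1, Z=1) weight 1/9
  (X=0, Y=1, Z=2) weight 1/9
  (X=1, Y=0, Z=0) weight 1/54
  (X=1, Y=0, Z=1) weight 1/54
  (X=1, Y=0, Z=2) weight 1/54
  (X=2, Y=1, Z=0) weight 5/54
  (X=2, Y=1, Z=1) weight 5/54
  … 1 more
Group by X:
  weight(X=0) = 5/18
  weight(X=1) = 1/18
  weight(X=2) = 5/18
Total weight = 5/18 + 1/18 + 5/18 = 11/18
P(X=0 | obs) = 5/18 / 11/18 = 5/11
P(X=1 | obs) = 1/18 / 11/18 = 1/11
P(X=2 | obs) = 5/18 / 11/18 = 5/11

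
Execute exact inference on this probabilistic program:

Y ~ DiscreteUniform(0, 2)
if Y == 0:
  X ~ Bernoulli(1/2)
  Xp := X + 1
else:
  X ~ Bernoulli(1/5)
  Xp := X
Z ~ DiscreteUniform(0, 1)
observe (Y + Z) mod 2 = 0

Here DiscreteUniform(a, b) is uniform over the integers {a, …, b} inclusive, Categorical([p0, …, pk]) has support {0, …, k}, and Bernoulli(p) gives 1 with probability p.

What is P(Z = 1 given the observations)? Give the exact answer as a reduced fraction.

P(Z = 1 | obs) = 1/3

Enumerate traces; 6 have nonzero weight after conditioning:
  (Y=0, X=0, Z=0) weight 1/12
  (Y=0, X=1, Z=0) weight 1/12
  (Y=1, X=0, Z=1) weight 2/15
  (Y=1, X=1, Z=1) weight 1/30
  (Y=2, X=0, Z=0) weight 2/15
  (Y=2, X=1, Z=0) weight 1/30
Group by Z:
  weight(Z=0) = 1/3
  weight(Z=1) = 1/6
Total weight = 1/3 + 1/6 = 1/2
P(Z=0 | obs) = 1/3 / 1/2 = 2/3
P(Z=1 | obs) = 1/6 / 1/2 = 1/3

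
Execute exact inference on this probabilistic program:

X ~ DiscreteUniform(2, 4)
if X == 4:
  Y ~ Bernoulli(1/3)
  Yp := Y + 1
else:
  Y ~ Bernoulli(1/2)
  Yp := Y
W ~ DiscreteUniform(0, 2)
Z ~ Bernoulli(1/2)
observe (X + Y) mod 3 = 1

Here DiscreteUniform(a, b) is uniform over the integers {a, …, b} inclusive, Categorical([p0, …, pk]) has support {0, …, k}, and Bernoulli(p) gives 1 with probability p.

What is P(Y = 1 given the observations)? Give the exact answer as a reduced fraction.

Enumerate traces; 12 have nonzero weight after conditioning:
  (X=3, Y=1, W=0, Z=0) weight 1/36
  (X=3, Y=1, W=0, Z=1) weight 1/36
  (X=3, Y=1, W=1, Z=0) weight 1/36
  (X=3, Y=1, W=1, Z=1) weight 1/36
  (X=3, Y=1, W=2, Z=0) weight 1/36
  (X=3, Y=1, W=2, Z=1) weight 1/36
  (X=4, Y=0, W=0, Z=0) weight 1/27
  (X=4, Y=0, W=0, Z=1) weight 1/27
  … 4 more
Group by Y:
  weight(Y=0) = 2/9
  weight(Y=1) = 1/6
Total weight = 2/9 + 1/6 = 7/18
P(Y=0 | obs) = 2/9 / 7/18 = 4/7
P(Y=1 | obs) = 1/6 / 7/18 = 3/7

P(Y = 1 | obs) = 3/7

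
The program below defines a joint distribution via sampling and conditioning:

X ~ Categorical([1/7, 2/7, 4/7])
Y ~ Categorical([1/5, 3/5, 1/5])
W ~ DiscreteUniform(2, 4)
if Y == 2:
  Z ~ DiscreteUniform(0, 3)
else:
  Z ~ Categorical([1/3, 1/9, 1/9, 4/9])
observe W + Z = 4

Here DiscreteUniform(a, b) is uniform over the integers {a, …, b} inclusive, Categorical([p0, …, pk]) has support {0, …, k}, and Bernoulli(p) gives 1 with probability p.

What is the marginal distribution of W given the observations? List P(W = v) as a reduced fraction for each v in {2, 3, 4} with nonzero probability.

Enumerate traces; 27 have nonzero weight after conditioning:
  (X=0, Y=0, W=2, Z=2) weight 1/945
  (X=0, Y=0, W=3, Z=1) weight 1/945
  (X=0, Y=0, W=4, Z=0) weight 1/315
  (X=0, Y=1, W=2, Z=2) weight 1/315
  (X=0, Y=1, W=3, Z=1) weight 1/315
  (X=0, Y=1, W=4, Z=0) weight 1/105
  (X=0, Y=2, W=2, Z=2) weight 1/420
  (X=0, Y=2, W=3, Z=1) weight 1/420
  … 19 more
Group by W:
  weight(W=2) = 5/108
  weight(W=3) = 5/108
  weight(W=4) = 19/180
Total weight = 5/108 + 5/108 + 19/180 = 107/540
P(W=2 | obs) = 5/108 / 107/540 = 25/107
P(W=3 | obs) = 5/108 / 107/540 = 25/107
P(W=4 | obs) = 19/180 / 107/540 = 57/107

P(W=2) = 25/107, P(W=3) = 25/107, P(W=4) = 57/107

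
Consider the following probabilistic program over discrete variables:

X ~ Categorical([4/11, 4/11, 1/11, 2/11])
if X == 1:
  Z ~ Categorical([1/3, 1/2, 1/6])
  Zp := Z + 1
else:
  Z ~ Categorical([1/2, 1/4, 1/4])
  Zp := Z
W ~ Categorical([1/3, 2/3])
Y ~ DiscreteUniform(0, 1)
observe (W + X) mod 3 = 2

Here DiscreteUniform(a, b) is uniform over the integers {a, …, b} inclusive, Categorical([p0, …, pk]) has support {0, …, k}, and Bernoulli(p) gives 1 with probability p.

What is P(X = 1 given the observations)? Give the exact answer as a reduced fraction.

Enumerate traces; 12 have nonzero weight after conditioning:
  (X=1, Z=0, W=1, Y=0) weight 4/99
  (X=1, Z=0, W=1, Y=1) weight 4/99
  (X=1, Z=1, W=1, Y=0) weight 2/33
  (X=1, Z=1, W=1, Y=1) weight 2/33
  (X=1, Z=2, W=1, Y=0) weight 2/99
  (X=1, Z=2, W=1, Y=1) weight 2/99
  (X=2, Z=0, W=0, Y=0) weight 1/132
  (X=2, Z=0, W=0, Y=1) weight 1/132
  … 4 more
Group by X:
  weight(X=1) = 8/33
  weight(X=2) = 1/33
Total weight = 8/33 + 1/33 = 3/11
P(X=1 | obs) = 8/33 / 3/11 = 8/9
P(X=2 | obs) = 1/33 / 3/11 = 1/9

P(X = 1 | obs) = 8/9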